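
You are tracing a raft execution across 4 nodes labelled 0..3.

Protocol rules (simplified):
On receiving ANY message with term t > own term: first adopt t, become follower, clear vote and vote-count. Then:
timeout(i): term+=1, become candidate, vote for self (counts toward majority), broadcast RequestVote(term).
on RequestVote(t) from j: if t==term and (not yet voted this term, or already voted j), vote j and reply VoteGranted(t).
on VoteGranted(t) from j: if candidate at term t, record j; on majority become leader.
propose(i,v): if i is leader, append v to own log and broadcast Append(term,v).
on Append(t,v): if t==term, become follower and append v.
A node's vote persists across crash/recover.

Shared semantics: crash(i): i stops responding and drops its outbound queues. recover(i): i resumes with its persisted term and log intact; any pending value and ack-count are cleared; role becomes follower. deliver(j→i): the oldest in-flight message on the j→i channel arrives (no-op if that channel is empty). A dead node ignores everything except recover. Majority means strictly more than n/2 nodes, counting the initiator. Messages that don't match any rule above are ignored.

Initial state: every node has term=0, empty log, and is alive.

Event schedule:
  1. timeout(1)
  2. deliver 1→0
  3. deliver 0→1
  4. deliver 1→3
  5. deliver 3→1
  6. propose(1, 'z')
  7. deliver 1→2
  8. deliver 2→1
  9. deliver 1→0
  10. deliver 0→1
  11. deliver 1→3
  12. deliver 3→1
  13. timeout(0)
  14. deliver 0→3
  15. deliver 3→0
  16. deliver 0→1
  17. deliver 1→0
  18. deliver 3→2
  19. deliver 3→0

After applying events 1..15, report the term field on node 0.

2

e1 timeout(1): 1[cand,t=1,-]
e2 deliver 1→0: 0[foll,t=1,-]
e3 deliver 0→1: ·
e4 deliver 1→3: 3[foll,t=1,-]
e5 deliver 3→1: 1[lead,t=1,-]
e6 propose(1,'z'): 1[lead,t=1,z]
e7 deliver 1→2: 2[foll,t=1,-]
e8 deliver 2→1: ·
e9 deliver 1→0: 0[foll,t=1,z]
e10 deliver 0→1: ·
e11 deliver 1→3: 3[foll,t=1,z]
e12 deliver 3→1: ·
e13 timeout(0): 0[cand,t=2,z]
e14 deliver 0→3: 3[foll,t=2,z]
e15 deliver 3→0: ·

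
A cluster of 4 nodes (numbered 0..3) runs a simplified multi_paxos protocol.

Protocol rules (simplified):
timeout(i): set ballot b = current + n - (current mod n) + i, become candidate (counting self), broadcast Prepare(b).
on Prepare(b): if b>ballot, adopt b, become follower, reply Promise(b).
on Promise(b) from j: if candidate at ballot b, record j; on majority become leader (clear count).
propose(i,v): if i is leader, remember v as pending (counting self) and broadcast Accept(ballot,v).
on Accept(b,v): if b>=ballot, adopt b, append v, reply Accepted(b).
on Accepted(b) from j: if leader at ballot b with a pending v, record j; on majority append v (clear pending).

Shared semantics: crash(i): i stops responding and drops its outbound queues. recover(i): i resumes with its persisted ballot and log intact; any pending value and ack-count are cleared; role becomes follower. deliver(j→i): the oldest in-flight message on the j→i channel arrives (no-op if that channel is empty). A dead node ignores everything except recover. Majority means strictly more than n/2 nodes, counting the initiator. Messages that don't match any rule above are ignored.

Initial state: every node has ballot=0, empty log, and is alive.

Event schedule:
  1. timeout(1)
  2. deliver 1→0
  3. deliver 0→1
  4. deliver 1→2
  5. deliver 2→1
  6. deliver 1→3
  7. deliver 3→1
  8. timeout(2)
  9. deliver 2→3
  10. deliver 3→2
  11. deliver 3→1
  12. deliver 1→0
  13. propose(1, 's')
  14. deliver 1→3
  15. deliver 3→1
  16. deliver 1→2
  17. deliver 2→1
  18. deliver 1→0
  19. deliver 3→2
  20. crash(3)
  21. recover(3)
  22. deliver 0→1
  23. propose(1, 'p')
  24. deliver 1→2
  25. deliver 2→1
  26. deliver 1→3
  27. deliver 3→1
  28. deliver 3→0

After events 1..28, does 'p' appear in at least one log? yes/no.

no

e1 timeout(1): 1[cand,b=5,-]
e2 deliver 1→0: 0[foll,b=5,-]
e3 deliver 0→1: ·
e4 deliver 1→2: 2[foll,b=5,-]
e5 deliver 2→1: 1[lead,b=5,-]
e6 deliver 1→3: 3[foll,b=5,-]
e7 deliver 3→1: ·
e8 timeout(2): 2[cand,b=10,-]
e9 deliver 2→3: 3[foll,b=10,-]
e10 deliver 3→2: ·
e11 deliver 3→1: ·
e12 deliver 1→0: ·
e13 propose(1,'s'): ·
e14 deliver 1→3: ·
e15 deliver 3→1: ·
e16 deliver 1→2: ·
e17 deliver 2→1: 1[foll,b=10,-]
e18 deliver 1→0: 0[foll,b=5,s]
e19 deliver 3→2: ·
e20 crash(3): 3[✗foll,b=10,-]
e21 recover(3): 3[foll,b=10,-]
e22 deliver 0→1: ·
e23 propose(1,'p'): ·
e24 deliver 1→2: 2[lead,b=10,-]
e25 deliver 2→1: ·
e26 deliver 1→3: ·
e27 deliver 3→1: ·
e28 deliver 3→0: ·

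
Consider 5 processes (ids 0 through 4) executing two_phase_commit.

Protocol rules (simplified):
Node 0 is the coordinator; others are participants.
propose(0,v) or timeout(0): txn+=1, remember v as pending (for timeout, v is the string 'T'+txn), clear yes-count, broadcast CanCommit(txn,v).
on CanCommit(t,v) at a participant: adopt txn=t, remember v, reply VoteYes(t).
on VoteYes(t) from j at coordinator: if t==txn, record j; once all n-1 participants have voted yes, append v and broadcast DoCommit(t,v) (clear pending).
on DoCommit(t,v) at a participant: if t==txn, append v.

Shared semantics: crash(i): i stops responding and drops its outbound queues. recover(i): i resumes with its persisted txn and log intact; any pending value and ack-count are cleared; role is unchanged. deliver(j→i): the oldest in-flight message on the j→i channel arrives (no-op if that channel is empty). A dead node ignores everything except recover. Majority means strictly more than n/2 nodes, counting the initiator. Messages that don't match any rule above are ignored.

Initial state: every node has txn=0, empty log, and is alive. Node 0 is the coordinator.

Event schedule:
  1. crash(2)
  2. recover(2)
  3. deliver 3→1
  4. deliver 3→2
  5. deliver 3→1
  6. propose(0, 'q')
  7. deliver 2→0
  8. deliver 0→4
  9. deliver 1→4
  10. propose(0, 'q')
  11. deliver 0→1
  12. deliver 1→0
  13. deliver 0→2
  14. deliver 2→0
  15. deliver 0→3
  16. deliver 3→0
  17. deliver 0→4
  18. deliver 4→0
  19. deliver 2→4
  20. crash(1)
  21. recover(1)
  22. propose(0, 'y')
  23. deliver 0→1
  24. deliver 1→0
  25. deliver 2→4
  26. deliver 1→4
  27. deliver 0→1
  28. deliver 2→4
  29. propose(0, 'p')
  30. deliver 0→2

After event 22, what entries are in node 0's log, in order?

e1 crash(2): 2[✗part,t=0,-]
e2 recover(2): 2[part,t=0,-]
e3 deliver 3→1: ·
e4 deliver 3→2: ·
e5 deliver 3→1: ·
e6 propose(0,'q'): 0[coor,t=1,-]
e7 deliver 2→0: ·
e8 deliver 0→4: 4[part,t=1,-]
e9 deliver 1→4: ·
e10 propose(0,'q'): 0[coor,t=2,-]
e11 deliver 0→1: 1[part,t=1,-]
e12 deliver 1→0: ·
e13 deliver 0→2: 2[part,t=1,-]
e14 deliver 2→0: ·
e15 deliver 0→3: 3[part,t=1,-]
e16 deliver 3→0: ·
e17 deliver 0→4: 4[part,t=2,-]
e18 deliver 4→0: ·
e19 deliver 2→4: ·
e20 crash(1): 1[✗part,t=1,-]
e21 recover(1): 1[part,t=1,-]
e22 propose(0,'y'): 0[coor,t=3,-]

empty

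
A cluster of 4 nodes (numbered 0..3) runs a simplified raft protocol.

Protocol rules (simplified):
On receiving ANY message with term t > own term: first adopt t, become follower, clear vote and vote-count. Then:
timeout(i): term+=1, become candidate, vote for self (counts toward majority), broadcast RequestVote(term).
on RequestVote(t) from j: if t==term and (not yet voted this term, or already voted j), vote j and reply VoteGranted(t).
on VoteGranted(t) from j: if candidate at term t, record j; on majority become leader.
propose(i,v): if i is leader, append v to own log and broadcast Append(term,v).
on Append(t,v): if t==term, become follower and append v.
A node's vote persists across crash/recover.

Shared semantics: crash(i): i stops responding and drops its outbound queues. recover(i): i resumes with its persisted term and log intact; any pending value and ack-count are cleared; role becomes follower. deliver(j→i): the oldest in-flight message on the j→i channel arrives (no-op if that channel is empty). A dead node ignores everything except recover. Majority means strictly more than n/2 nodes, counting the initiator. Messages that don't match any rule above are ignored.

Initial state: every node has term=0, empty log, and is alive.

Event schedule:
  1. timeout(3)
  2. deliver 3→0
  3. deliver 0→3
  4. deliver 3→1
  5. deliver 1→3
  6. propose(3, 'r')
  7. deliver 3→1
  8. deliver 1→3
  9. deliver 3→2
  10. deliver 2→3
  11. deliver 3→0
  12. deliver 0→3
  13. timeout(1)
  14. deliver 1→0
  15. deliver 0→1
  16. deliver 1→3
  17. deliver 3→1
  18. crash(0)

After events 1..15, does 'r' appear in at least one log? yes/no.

1. timeout(3):  <3:cand t1 ->
2. deliver 3→0:  <0:foll t1 ->
3. deliver 0→3:  nop
4. deliver 3→1:  <1:foll t1 ->
5. deliver 1→3:  <3:lead t1 ->
6. propose(3,'r'):  <3:lead t1 r>
7. deliver 3→1:  <1:foll t1 r>
8. deliver 1→3:  nop
9. deliver 3→2:  <2:foll t1 ->
10. deliver 2→3:  nop
11. deliver 3→0:  <0:foll t1 r>
12. deliver 0→3:  nop
13. timeout(1):  <1:cand t2 r>
14. deliver 1→0:  <0:foll t2 r>
15. deliver 0→1:  nop

yes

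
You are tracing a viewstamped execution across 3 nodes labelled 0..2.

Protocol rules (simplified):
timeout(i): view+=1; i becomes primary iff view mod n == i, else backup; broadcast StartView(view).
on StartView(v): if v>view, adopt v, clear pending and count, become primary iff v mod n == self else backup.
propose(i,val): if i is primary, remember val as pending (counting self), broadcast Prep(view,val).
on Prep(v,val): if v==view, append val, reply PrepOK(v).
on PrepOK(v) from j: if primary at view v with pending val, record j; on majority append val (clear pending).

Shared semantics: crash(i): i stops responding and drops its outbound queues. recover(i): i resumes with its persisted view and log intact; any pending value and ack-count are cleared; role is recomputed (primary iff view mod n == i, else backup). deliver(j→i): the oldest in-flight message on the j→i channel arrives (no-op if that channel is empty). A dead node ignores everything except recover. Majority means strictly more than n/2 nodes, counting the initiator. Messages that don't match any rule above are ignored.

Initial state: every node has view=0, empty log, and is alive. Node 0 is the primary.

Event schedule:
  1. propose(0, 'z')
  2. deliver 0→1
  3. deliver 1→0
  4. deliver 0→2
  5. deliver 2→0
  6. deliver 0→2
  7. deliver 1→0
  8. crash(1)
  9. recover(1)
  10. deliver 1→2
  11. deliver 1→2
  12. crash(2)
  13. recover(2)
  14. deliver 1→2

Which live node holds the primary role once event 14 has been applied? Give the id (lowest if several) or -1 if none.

0

step 1 propose(0,'z'): —
step 2 deliver 0→1: 1={back,v=0,log=z}
step 3 deliver 1→0: 0={prim,v=0,log=z}
step 4 deliver 0→2: 2={back,v=0,log=z}
step 5 deliver 2→0: —
step 6 deliver 0→2: —
step 7 deliver 1→0: —
step 8 crash(1): 1={✗back,v=0,log=z}
step 9 recover(1): 1={back,v=0,log=z}
step 10 deliver 1→2: —
step 11 deliver 1→2: —
step 12 crash(2): 2={✗back,v=0,log=z}
step 13 recover(2): 2={back,v=0,log=z}
step 14 deliver 1→2: —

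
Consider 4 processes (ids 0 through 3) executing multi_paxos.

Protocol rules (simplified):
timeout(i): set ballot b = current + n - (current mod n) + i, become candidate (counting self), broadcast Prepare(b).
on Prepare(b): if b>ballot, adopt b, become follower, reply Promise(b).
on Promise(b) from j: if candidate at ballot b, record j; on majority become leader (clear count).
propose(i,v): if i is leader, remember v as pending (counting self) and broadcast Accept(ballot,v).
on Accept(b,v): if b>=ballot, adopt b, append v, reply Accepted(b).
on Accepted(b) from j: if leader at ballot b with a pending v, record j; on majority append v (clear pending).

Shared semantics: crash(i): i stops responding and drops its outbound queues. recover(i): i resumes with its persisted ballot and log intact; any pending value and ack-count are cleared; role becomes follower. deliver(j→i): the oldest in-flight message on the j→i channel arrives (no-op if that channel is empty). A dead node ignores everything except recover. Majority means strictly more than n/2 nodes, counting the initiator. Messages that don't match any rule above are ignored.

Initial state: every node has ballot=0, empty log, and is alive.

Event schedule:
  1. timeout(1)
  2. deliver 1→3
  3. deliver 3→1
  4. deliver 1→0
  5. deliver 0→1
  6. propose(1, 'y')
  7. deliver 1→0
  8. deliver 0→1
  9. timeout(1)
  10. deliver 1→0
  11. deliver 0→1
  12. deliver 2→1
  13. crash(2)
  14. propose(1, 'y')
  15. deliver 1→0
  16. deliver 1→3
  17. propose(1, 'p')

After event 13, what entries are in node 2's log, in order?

empty

step 1 timeout(1): 1={cand,b=5,log=-}
step 2 deliver 1→3: 3={foll,b=5,log=-}
step 3 deliver 3→1: —
step 4 deliver 1→0: 0={foll,b=5,log=-}
step 5 deliver 0→1: 1={lead,b=5,log=-}
step 6 propose(1,'y'): —
step 7 deliver 1→0: 0={foll,b=5,log=y}
step 8 deliver 0→1: —
step 9 timeout(1): 1={cand,b=9,log=-}
step 10 deliver 1→0: 0={foll,b=9,log=y}
step 11 deliver 0→1: —
step 12 deliver 2→1: —
step 13 crash(2): 2={✗foll,b=0,log=-}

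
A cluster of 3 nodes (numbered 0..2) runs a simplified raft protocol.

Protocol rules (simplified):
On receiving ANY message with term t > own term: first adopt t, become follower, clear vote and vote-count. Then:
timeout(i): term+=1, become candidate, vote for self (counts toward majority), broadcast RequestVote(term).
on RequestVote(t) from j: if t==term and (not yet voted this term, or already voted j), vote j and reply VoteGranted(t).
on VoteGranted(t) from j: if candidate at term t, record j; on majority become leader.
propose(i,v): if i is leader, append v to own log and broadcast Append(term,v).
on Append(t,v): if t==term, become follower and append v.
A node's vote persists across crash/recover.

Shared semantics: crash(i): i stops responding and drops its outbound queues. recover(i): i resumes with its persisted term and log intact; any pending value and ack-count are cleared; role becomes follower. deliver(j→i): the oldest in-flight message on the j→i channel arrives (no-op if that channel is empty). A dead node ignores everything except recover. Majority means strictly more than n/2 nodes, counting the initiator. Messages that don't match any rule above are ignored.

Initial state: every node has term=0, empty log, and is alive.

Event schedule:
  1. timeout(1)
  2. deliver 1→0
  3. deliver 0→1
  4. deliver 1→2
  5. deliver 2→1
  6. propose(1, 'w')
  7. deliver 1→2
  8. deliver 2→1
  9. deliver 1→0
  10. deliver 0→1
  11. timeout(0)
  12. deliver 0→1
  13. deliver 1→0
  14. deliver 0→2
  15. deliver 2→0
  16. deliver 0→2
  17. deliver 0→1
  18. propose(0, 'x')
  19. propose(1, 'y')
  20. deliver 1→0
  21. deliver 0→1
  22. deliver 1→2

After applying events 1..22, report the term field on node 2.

2

after 1 — timeout(1): n1:cand/t1/[-]
after 2 — deliver 1→0: n0:foll/t1/[-]
after 3 — deliver 0→1: n1:lead/t1/[-]
after 4 — deliver 1→2: n2:foll/t1/[-]
after 5 — deliver 2→1: ·
after 6 — propose(1,'w'): n1:lead/t1/[w]
after 7 — deliver 1→2: n2:foll/t1/[w]
after 8 — deliver 2→1: ·
after 9 — deliver 1→0: n0:foll/t1/[w]
after 10 — deliver 0→1: ·
after 11 — timeout(0): n0:cand/t2/[w]
after 12 — deliver 0→1: n1:foll/t2/[w]
after 13 — deliver 1→0: n0:lead/t2/[w]
after 14 — deliver 0→2: n2:foll/t2/[w]
after 15 — deliver 2→0: ·
after 16 — deliver 0→2: ·
after 17 — deliver 0→1: ·
after 18 — propose(0,'x'): n0:lead/t2/[w,x]
after 19 — propose(1,'y'): ·
after 20 — deliver 1→0: ·
after 21 — deliver 0→1: n1:foll/t2/[w,x]
after 22 — deliver 1→2: ·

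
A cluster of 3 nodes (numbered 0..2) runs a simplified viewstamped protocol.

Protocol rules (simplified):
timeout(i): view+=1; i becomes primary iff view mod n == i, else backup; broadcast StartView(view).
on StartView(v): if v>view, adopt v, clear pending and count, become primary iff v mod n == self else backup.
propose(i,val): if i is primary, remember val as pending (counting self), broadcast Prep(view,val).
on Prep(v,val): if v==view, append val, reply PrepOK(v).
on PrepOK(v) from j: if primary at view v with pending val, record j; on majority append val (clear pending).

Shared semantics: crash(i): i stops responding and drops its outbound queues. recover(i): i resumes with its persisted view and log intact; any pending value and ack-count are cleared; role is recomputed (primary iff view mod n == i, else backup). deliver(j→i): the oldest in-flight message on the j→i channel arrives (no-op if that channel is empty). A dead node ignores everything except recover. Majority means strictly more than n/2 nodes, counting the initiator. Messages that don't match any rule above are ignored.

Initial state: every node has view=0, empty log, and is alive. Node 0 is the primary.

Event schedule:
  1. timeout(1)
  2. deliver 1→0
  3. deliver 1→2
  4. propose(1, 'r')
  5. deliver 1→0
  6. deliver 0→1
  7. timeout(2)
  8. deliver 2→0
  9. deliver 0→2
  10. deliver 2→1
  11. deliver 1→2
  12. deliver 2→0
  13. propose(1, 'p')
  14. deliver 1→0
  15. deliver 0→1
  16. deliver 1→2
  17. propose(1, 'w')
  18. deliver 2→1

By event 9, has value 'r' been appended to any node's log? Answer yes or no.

yes

[1] timeout(1) → N1(prim v1 [-])
[2] deliver 1→0 → N0(back v1 [-])
[3] deliver 1→2 → N2(back v1 [-])
[4] propose(1,'r') → ∅
[5] deliver 1→0 → N0(back v1 [r])
[6] deliver 0→1 → N1(prim v1 [r])
[7] timeout(2) → N2(prim v2 [-])
[8] deliver 2→0 → N0(back v2 [r])
[9] deliver 0→2 → ∅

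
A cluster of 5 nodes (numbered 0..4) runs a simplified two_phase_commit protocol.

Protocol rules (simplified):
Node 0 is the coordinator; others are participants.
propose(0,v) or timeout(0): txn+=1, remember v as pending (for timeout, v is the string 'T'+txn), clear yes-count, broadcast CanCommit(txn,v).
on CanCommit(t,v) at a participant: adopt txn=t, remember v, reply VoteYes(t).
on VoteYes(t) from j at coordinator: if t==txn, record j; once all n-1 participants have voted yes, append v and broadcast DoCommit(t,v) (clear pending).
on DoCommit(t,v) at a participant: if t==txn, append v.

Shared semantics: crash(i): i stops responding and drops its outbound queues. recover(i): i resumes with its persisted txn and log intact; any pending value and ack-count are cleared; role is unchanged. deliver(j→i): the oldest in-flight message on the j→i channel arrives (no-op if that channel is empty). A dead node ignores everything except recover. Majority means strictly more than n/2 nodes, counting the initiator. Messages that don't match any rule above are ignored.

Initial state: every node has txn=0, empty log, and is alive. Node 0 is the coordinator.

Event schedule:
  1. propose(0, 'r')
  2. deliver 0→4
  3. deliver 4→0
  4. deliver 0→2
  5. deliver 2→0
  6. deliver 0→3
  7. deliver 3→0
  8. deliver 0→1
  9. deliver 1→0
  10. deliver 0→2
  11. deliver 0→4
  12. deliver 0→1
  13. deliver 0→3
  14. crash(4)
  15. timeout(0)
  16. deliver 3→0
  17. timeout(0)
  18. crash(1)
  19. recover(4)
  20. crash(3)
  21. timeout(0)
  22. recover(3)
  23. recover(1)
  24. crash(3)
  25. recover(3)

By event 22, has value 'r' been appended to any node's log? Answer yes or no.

e1 propose(0,'r'): 0[coor,t=1,-]
e2 deliver 0→4: 4[part,t=1,-]
e3 deliver 4→0: ·
e4 deliver 0→2: 2[part,t=1,-]
e5 deliver 2→0: ·
e6 deliver 0→3: 3[part,t=1,-]
e7 deliver 3→0: ·
e8 deliver 0→1: 1[part,t=1,-]
e9 deliver 1→0: 0[coor,t=1,r]
e10 deliver 0→2: 2[part,t=1,r]
e11 deliver 0→4: 4[part,t=1,r]
e12 deliver 0→1: 1[part,t=1,r]
e13 deliver 0→3: 3[part,t=1,r]
e14 crash(4): 4[✗part,t=1,r]
e15 timeout(0): 0[coor,t=2,r]
e16 deliver 3→0: ·
e17 timeout(0): 0[coor,t=3,r]
e18 crash(1): 1[✗part,t=1,r]
e19 recover(4): 4[part,t=1,r]
e20 crash(3): 3[✗part,t=1,r]
e21 timeout(0): 0[coor,t=4,r]
e22 recover(3): 3[part,t=1,r]

yes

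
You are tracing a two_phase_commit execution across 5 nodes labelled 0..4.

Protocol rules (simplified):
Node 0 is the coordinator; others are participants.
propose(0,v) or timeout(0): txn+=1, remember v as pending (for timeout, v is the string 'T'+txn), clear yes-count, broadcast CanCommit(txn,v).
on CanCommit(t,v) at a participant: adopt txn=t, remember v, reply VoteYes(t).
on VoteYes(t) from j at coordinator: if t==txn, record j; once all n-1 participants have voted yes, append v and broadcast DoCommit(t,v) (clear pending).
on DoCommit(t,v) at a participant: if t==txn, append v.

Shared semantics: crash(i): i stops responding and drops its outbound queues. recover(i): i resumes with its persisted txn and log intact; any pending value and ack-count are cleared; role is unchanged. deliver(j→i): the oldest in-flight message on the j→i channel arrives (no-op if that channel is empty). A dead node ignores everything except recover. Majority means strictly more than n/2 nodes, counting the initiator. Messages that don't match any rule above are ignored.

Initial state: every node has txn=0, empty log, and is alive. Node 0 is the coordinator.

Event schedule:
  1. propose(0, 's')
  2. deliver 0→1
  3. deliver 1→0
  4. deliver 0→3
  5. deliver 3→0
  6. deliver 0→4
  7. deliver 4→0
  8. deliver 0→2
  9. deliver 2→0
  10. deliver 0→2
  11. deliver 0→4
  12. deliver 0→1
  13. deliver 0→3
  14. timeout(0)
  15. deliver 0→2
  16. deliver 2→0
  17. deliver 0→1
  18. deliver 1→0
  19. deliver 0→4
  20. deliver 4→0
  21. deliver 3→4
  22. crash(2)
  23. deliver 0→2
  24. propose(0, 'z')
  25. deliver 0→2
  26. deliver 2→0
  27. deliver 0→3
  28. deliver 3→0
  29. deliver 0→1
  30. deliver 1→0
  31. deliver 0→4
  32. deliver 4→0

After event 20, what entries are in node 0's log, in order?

s

e1 propose(0,'s'): 0[coor,t=1,-]
e2 deliver 0→1: 1[part,t=1,-]
e3 deliver 1→0: ·
e4 deliver 0→3: 3[part,t=1,-]
e5 deliver 3→0: ·
e6 deliver 0→4: 4[part,t=1,-]
e7 deliver 4→0: ·
e8 deliver 0→2: 2[part,t=1,-]
e9 deliver 2→0: 0[coor,t=1,s]
e10 deliver 0→2: 2[part,t=1,s]
e11 deliver 0→4: 4[part,t=1,s]
e12 deliver 0→1: 1[part,t=1,s]
e13 deliver 0→3: 3[part,t=1,s]
e14 timeout(0): 0[coor,t=2,s]
e15 deliver 0→2: 2[part,t=2,s]
e16 deliver 2→0: ·
e17 deliver 0→1: 1[part,t=2,s]
e18 deliver 1→0: ·
e19 deliver 0→4: 4[part,t=2,s]
e20 deliver 4→0: ·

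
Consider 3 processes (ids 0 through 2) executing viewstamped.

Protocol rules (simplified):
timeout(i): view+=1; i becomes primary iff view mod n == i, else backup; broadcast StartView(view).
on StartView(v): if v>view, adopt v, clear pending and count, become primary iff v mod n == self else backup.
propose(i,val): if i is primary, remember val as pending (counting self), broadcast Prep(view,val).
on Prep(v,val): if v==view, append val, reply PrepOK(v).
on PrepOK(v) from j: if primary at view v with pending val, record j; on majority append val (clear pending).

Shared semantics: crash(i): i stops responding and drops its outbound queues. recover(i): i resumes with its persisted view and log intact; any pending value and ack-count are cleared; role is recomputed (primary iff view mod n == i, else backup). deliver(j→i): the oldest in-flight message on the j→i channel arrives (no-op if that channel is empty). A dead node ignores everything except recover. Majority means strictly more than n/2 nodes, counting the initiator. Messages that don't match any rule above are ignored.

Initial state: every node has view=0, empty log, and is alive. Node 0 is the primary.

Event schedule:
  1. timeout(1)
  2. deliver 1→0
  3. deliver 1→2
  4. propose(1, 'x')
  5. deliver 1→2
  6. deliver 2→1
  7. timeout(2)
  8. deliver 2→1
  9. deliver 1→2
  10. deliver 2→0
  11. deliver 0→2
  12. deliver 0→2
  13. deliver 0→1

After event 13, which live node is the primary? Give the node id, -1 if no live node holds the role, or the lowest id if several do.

2

e1 timeout(1): 1[prim,v=1,-]
e2 deliver 1→0: 0[back,v=1,-]
e3 deliver 1→2: 2[back,v=1,-]
e4 propose(1,'x'): ·
e5 deliver 1→2: 2[back,v=1,x]
e6 deliver 2→1: 1[prim,v=1,x]
e7 timeout(2): 2[prim,v=2,x]
e8 deliver 2→1: 1[back,v=2,x]
e9 deliver 1→2: ·
e10 deliver 2→0: 0[back,v=2,-]
e11 deliver 0→2: ·
e12 deliver 0→2: ·
e13 deliver 0→1: ·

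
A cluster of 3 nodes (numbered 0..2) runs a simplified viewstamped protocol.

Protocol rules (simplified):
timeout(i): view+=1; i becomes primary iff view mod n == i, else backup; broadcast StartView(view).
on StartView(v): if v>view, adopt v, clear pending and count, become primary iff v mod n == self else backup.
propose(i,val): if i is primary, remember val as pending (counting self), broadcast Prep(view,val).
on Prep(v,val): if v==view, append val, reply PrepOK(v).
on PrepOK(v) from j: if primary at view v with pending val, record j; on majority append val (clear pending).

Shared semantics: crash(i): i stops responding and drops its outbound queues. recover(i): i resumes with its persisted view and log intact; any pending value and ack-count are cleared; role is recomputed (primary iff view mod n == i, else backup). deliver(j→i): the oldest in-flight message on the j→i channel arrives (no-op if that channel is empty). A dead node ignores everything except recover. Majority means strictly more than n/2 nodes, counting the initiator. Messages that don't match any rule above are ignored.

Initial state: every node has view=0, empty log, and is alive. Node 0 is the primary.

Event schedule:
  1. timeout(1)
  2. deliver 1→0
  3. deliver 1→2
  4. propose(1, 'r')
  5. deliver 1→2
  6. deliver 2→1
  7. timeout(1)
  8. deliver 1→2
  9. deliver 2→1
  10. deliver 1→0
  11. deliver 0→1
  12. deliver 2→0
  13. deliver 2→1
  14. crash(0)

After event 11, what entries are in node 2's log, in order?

r

[1] timeout(1) → N1(prim v1 [-])
[2] deliver 1→0 → N0(back v1 [-])
[3] deliver 1→2 → N2(back v1 [-])
[4] propose(1,'r') → ∅
[5] deliver 1→2 → N2(back v1 [r])
[6] deliver 2→1 → N1(prim v1 [r])
[7] timeout(1) → N1(back v2 [r])
[8] deliver 1→2 → N2(prim v2 [r])
[9] deliver 2→1 → ∅
[10] deliver 1→0 → N0(back v1 [r])
[11] deliver 0→1 → ∅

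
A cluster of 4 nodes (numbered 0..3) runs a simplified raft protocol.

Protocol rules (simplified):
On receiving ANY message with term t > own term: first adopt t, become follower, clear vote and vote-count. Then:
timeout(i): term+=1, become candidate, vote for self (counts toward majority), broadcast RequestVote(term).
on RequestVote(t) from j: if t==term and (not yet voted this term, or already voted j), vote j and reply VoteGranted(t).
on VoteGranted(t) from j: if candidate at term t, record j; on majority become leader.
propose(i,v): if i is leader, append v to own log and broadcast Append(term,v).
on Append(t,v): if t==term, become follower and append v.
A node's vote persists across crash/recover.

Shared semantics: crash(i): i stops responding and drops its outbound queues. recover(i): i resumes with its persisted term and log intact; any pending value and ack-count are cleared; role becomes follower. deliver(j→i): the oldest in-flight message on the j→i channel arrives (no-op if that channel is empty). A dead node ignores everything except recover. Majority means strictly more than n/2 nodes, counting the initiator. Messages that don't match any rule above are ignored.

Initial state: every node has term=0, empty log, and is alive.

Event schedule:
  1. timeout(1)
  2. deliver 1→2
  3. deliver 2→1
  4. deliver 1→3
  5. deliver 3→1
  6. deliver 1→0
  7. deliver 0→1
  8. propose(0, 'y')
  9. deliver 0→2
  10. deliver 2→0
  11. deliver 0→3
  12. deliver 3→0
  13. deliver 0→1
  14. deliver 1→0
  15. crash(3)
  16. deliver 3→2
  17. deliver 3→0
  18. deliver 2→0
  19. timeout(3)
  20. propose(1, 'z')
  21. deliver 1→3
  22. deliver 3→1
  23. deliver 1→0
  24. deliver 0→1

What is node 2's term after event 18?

1

1. timeout(1):  <1:cand t1 ->
2. deliver 1→2:  <2:foll t1 ->
3. deliver 2→1:  nop
4. deliver 1→3:  <3:foll t1 ->
5. deliver 3→1:  <1:lead t1 ->
6. deliver 1→0:  <0:foll t1 ->
7. deliver 0→1:  nop
8. propose(0,'y'):  nop
9. deliver 0→2:  nop
10. deliver 2→0:  nop
11. deliver 0→3:  nop
12. deliver 3→0:  nop
13. deliver 0→1:  nop
14. deliver 1→0:  nop
15. crash(3):  <3:✗foll t1 ->
16. deliver 3→2:  nop
17. deliver 3→0:  nop
18. deliver 2→0:  nop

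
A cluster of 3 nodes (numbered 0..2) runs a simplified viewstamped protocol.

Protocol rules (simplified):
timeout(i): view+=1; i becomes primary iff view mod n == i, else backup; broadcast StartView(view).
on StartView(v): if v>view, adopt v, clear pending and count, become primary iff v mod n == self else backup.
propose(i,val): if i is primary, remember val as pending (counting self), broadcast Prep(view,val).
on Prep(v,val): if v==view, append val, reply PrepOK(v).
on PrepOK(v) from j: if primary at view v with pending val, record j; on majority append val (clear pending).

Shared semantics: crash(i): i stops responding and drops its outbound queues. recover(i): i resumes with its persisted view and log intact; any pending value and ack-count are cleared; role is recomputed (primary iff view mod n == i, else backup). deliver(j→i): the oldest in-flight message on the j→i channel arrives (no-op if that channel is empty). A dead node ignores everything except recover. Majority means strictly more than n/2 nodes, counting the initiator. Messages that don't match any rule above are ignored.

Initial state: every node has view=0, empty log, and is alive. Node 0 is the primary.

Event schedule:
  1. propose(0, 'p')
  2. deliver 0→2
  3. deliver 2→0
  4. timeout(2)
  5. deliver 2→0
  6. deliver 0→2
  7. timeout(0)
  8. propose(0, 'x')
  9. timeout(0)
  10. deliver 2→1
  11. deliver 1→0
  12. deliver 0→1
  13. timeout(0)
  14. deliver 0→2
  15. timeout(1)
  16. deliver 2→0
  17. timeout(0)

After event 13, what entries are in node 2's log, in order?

p

after 1 — propose(0,'p'): ·
after 2 — deliver 0→2: n2:back/v0/[p]
after 3 — deliver 2→0: n0:prim/v0/[p]
after 4 — timeout(2): n2:back/v1/[p]
after 5 — deliver 2→0: n0:back/v1/[p]
after 6 — deliver 0→2: ·
after 7 — timeout(0): n0:back/v2/[p]
after 8 — propose(0,'x'): ·
after 9 — timeout(0): n0:prim/v3/[p]
after 10 — deliver 2→1: n1:prim/v1/[-]
after 11 — deliver 1→0: ·
after 12 — deliver 0→1: ·
after 13 — timeout(0): n0:back/v4/[p]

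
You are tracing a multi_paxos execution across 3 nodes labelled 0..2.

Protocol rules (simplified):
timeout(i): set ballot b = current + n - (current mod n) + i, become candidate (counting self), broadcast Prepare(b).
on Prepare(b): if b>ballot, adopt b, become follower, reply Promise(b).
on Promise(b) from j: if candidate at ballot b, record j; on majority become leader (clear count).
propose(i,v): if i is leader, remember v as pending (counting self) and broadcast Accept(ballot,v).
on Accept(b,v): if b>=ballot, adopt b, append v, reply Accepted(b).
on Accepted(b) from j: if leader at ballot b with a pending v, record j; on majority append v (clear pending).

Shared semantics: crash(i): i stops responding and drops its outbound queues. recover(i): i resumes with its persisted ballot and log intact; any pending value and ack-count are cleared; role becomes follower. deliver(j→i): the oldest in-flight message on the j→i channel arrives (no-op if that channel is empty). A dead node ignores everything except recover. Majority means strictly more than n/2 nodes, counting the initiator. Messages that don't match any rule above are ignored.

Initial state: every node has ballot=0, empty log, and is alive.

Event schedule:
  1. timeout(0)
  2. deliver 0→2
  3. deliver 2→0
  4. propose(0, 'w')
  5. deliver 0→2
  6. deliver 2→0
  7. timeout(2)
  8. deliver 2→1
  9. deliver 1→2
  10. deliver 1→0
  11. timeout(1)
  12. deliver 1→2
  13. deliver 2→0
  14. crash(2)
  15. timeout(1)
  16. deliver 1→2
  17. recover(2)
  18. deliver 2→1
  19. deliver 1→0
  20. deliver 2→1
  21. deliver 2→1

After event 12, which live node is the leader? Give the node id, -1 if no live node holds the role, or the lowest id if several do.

0

1. timeout(0):  <0:cand b3 ->
2. deliver 0→2:  <2:foll b3 ->
3. deliver 2→0:  <0:lead b3 ->
4. propose(0,'w'):  nop
5. deliver 0→2:  <2:foll b3 w>
6. deliver 2→0:  <0:lead b3 w>
7. timeout(2):  <2:cand b8 w>
8. deliver 2→1:  <1:foll b8 ->
9. deliver 1→2:  <2:lead b8 w>
10. deliver 1→0:  nop
11. timeout(1):  <1:cand b10 ->
12. deliver 1→2:  <2:foll b10 w>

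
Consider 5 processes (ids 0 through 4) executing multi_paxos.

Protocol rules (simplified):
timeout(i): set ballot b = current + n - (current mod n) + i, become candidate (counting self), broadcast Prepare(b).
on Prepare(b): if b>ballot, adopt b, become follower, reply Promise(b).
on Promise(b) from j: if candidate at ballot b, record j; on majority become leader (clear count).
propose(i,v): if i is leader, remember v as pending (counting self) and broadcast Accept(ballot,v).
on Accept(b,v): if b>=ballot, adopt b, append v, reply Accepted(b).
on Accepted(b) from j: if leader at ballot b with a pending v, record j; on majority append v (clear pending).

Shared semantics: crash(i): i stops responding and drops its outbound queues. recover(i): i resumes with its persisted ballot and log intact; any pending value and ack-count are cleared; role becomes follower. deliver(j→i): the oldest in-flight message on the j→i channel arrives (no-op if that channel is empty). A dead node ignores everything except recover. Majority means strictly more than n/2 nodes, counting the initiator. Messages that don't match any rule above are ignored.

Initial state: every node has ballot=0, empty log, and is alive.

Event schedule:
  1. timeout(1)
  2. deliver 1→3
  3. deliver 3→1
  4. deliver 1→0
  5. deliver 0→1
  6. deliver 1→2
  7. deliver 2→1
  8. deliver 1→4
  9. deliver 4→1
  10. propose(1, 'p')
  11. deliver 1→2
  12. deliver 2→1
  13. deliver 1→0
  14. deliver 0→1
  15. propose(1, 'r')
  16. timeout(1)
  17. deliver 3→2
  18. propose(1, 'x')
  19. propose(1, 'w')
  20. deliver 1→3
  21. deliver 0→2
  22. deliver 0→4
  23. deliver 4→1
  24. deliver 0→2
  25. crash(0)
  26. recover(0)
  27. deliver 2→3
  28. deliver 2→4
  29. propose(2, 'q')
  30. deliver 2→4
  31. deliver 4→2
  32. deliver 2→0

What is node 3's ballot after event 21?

6

1. timeout(1):  <1:cand b6 ->
2. deliver 1→3:  <3:foll b6 ->
3. deliver 3→1:  nop
4. deliver 1→0:  <0:foll b6 ->
5. deliver 0→1:  <1:lead b6 ->
6. deliver 1→2:  <2:foll b6 ->
7. deliver 2→1:  nop
8. deliver 1→4:  <4:foll b6 ->
9. deliver 4→1:  nop
10. propose(1,'p'):  nop
11. deliver 1→2:  <2:foll b6 p>
12. deliver 2→1:  nop
13. deliver 1→0:  <0:foll b6 p>
14. deliver 0→1:  <1:lead b6 p>
15. propose(1,'r'):  nop
16. timeout(1):  <1:cand b11 p>
17. deliver 3→2:  nop
18. propose(1,'x'):  nop
19. propose(1,'w'):  nop
20. deliver 1→3:  <3:foll b6 p>
21. deliver 0→2:  nop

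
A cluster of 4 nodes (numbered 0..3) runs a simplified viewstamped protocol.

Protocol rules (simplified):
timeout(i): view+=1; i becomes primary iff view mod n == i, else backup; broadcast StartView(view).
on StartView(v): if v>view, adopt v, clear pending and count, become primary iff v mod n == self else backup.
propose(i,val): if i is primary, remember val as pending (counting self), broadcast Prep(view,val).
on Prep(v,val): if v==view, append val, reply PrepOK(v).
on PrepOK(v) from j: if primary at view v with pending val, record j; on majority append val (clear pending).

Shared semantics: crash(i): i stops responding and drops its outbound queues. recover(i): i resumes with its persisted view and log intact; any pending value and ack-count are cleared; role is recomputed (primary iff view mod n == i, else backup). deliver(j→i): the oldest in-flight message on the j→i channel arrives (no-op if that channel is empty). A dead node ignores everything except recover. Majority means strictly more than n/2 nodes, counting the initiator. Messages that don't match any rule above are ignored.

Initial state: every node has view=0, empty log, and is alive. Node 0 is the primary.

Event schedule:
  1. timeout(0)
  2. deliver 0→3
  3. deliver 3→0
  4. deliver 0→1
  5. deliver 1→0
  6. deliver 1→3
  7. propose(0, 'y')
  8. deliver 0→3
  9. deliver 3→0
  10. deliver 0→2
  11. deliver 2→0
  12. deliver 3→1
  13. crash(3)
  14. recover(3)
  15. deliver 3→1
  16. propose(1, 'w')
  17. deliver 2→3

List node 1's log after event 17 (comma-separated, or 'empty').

empty

step 1 timeout(0): 0={back,v=1,log=-}
step 2 deliver 0→3: 3={back,v=1,log=-}
step 3 deliver 3→0: —
step 4 deliver 0→1: 1={prim,v=1,log=-}
step 5 deliver 1→0: —
step 6 deliver 1→3: —
step 7 propose(0,'y'): —
step 8 deliver 0→3: —
step 9 deliver 3→0: —
step 10 deliver 0→2: 2={back,v=1,log=-}
step 11 deliver 2→0: —
step 12 deliver 3→1: —
step 13 crash(3): 3={✗back,v=1,log=-}
step 14 recover(3): 3={back,v=1,log=-}
step 15 deliver 3→1: —
step 16 propose(1,'w'): —
step 17 deliver 2→3: —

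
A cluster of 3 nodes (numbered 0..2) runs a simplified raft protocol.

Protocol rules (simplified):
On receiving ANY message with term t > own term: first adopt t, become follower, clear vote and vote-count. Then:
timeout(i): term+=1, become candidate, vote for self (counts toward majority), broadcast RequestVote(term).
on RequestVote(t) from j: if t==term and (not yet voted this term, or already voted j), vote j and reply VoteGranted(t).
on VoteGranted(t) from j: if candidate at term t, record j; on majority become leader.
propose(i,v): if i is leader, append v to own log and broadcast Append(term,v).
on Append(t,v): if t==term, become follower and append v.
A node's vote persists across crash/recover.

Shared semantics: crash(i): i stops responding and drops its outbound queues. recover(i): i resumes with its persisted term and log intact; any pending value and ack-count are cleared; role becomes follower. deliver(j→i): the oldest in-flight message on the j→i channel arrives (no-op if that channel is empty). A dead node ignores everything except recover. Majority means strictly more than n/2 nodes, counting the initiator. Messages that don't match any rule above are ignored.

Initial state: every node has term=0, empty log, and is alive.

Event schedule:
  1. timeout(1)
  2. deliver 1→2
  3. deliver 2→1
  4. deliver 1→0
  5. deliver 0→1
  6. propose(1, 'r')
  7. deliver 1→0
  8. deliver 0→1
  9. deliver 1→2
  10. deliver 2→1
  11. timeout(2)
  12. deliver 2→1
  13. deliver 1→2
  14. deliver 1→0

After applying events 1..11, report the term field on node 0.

step 1 timeout(1): 1={cand,t=1,log=-}
step 2 deliver 1→2: 2={foll,t=1,log=-}
step 3 deliver 2→1: 1={lead,t=1,log=-}
step 4 deliver 1→0: 0={foll,t=1,log=-}
step 5 deliver 0→1: —
step 6 propose(1,'r'): 1={lead,t=1,log=r}
step 7 deliver 1→0: 0={foll,t=1,log=r}
step 8 deliver 0→1: —
step 9 deliver 1→2: 2={foll,t=1,log=r}
step 10 deliver 2→1: —
step 11 timeout(2): 2={cand,t=2,log=r}

1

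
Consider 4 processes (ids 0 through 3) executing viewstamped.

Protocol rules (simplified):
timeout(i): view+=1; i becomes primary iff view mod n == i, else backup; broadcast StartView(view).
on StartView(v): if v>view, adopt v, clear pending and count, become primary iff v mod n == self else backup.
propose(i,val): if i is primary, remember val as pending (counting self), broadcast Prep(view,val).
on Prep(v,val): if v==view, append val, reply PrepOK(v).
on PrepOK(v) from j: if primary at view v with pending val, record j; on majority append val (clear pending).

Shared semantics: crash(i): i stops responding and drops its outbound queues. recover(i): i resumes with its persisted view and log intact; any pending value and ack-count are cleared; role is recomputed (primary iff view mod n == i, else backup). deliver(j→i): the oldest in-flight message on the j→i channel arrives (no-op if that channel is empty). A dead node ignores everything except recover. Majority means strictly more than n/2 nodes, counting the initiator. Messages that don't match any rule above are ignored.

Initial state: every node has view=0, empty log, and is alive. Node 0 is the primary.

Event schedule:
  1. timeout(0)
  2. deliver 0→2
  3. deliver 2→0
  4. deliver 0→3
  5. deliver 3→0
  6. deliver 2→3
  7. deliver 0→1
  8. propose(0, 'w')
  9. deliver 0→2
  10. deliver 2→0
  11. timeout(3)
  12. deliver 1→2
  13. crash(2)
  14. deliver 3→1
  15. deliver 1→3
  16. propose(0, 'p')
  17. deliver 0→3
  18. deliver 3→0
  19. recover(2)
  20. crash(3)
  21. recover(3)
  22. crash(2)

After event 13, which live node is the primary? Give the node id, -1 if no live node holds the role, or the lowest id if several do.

step 1 timeout(0): 0={back,v=1,log=-}
step 2 deliver 0→2: 2={back,v=1,log=-}
step 3 deliver 2→0: —
step 4 deliver 0→3: 3={back,v=1,log=-}
step 5 deliver 3→0: —
step 6 deliver 2→3: —
step 7 deliver 0→1: 1={prim,v=1,log=-}
step 8 propose(0,'w'): —
step 9 deliver 0→2: —
step 10 deliver 2→0: —
step 11 timeout(3): 3={back,v=2,log=-}
step 12 deliver 1→2: —
step 13 crash(2): 2={✗back,v=1,log=-}

1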